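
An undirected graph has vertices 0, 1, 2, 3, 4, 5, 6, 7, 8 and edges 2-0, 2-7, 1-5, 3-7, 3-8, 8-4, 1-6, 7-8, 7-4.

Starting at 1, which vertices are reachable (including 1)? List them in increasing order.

Start at 1.
Its neighbours: 5, 6.
Nothing further is reachable.

1, 5, 6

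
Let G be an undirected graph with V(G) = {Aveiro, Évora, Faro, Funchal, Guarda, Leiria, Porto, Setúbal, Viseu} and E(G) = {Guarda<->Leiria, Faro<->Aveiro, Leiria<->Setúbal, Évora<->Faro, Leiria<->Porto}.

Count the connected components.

From Aveiro: component {Aveiro, Évora, Faro}.
From Funchal: component {Funchal}.
From Guarda: component {Guarda, Leiria, Porto, Setúbal}.
From Viseu: component {Viseu}.
That's 4 components.

4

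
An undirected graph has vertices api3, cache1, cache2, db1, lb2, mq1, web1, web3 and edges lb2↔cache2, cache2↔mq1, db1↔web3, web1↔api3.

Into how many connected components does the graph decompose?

From api3: component {api3, web1}.
From cache1: component {cache1}.
From cache2: component {cache2, lb2, mq1}.
From db1: component {db1, web3}.
That's 4 components.

4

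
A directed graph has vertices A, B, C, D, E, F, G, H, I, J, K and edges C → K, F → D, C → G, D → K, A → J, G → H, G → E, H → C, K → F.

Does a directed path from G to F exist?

Explore from G.
Distance 1: reach E, H.
Distance 2: reach C.
Distance 3: reach K.
Distance 4: reach F.
Found F.

Yes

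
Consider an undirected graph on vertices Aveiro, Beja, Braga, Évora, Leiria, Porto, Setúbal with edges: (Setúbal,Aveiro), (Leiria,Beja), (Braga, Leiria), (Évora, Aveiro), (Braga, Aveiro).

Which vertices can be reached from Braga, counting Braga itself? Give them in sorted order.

Aveiro, Beja, Braga, Évora, Leiria, Setúbal

Start at Braga.
Its neighbours: Aveiro, Leiria.
Then their neighbours: Beja, Évora, Setúbal.
Nothing further is reachable.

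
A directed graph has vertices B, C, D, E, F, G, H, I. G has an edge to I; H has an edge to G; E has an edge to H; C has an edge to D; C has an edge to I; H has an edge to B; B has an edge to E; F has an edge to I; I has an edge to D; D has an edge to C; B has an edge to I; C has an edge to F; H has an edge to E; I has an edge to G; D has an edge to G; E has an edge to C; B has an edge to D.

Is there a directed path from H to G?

Yes

Explore from H.
Distance 1: reach B, E, G.
Found G.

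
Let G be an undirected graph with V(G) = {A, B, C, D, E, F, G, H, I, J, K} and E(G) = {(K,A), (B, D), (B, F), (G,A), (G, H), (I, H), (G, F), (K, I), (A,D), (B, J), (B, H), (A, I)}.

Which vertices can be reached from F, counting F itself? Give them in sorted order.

A, B, D, F, G, H, I, J, K

Start at F.
Its neighbours: B, G.
Then their neighbours: A, D, H, J.
Then next layer: I, K.
Nothing further is reachable.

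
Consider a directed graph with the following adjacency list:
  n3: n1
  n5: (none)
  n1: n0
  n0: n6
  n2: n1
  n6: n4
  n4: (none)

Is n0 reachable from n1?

Explore from n1.
Distance 1: reach n0.
Found n0.

Yes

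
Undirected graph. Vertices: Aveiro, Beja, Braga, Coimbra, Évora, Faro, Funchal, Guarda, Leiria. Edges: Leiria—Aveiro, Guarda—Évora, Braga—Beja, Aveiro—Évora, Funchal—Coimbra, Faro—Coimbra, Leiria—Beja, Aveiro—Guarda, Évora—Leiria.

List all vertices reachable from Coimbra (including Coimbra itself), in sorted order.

Start at Coimbra.
Its neighbours: Faro, Funchal.
Nothing further is reachable.

Coimbra, Faro, Funchal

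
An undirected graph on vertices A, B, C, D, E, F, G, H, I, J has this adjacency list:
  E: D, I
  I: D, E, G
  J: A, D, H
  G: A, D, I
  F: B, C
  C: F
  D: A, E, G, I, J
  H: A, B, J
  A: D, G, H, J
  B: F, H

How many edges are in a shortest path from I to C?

Distance 0: I.
Distance 1: D, E, G.
Distance 2: A, J.
Distance 3: H.
Distance 4: B.
Distance 5: F.
Distance 6: C — contains C.

6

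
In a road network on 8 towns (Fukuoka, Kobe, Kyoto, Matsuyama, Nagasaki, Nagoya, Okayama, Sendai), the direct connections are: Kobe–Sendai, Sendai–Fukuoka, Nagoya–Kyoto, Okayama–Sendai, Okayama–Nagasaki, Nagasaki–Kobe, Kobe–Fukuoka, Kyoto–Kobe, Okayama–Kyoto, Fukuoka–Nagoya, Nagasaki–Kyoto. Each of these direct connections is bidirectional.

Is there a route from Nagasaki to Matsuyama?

No

Explore from Nagasaki.
Distance 1: reach Kobe, Kyoto, Okayama.
Distance 2: reach Fukuoka, Nagoya, Sendai.
The search is exhausted without reaching Matsuyama; it lies in a different component.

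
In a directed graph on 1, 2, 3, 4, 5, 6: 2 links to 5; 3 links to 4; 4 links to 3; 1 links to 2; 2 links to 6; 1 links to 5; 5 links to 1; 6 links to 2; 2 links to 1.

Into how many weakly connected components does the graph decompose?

From 1: component {1, 2, 5, 6}.
From 3: component {3, 4}.
That's 2 components.

2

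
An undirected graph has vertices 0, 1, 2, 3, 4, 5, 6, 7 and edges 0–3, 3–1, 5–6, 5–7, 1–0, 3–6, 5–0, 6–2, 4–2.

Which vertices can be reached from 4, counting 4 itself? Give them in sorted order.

Start at 4.
Its neighbours: 2.
Then their neighbours: 6.
Then next layer: 3, 5.
Then next layer: 0, 1, 7.
Every vertex is now reached.

0, 1, 2, 3, 4, 5, 6, 7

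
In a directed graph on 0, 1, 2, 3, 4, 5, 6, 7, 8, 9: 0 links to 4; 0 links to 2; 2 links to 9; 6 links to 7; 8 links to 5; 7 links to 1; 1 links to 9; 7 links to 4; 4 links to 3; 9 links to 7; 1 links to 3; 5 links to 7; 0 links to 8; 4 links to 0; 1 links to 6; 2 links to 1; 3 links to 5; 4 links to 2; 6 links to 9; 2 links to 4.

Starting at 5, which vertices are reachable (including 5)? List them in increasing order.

0, 1, 2, 3, 4, 5, 6, 7, 8, 9

Start at 5.
Its neighbours: 7.
Then their neighbours: 1, 4.
Then next layer: 0, 2, 3, 6, 9.
Then next layer: 8.
Every vertex is now reached.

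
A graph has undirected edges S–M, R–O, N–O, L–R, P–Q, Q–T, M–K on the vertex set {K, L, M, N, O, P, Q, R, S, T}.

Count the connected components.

3

From K: component {K, M, S}.
From L: component {L, N, O, R}.
From P: component {P, Q, T}.
That's 3 components.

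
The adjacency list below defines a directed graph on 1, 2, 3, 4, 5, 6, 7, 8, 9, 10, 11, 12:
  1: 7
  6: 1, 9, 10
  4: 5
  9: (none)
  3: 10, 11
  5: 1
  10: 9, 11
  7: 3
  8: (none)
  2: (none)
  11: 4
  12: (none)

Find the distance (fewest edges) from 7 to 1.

5

Distance 0: 7.
Distance 1: 3.
Distance 2: 10, 11.
Distance 3: 4, 9.
Distance 4: 5.
Distance 5: 1 — contains 1.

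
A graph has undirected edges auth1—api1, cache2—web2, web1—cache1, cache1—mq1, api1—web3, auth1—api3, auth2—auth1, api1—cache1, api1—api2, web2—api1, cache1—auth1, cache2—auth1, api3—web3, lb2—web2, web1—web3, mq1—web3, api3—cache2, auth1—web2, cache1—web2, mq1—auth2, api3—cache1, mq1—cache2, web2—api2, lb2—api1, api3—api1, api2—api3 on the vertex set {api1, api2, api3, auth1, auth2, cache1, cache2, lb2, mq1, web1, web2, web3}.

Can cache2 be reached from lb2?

Yes

Explore from lb2.
Distance 1: reach api1, web2.
Distance 2: reach api2, api3, auth1, cache1, cache2, web3.
Found cache2.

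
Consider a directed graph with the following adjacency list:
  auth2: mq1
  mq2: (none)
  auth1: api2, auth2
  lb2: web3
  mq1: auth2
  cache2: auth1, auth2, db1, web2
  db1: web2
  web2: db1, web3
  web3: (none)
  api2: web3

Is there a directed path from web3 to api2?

No

web3 has no outgoing edges, so nothing is reachable from it.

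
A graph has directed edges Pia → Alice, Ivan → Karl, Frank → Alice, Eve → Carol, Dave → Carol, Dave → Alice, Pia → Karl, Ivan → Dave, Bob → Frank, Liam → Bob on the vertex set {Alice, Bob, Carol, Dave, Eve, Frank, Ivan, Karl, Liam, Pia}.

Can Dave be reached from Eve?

Explore from Eve.
Distance 1: reach Carol.
The search from Eve is exhausted; no directed path reaches Dave.

No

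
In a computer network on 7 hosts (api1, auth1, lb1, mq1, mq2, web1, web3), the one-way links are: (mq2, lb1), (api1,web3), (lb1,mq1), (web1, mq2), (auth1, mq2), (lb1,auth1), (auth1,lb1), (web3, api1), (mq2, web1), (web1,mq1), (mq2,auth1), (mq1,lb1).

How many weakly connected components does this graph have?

From api1: component {api1, web3}.
From auth1: component {auth1, lb1, mq1, mq2, web1}.
That's 2 components.

2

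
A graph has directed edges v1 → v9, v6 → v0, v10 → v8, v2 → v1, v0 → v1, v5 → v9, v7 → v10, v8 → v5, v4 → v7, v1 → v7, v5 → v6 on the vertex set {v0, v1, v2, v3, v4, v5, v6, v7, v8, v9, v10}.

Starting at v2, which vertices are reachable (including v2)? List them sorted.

v0, v1, v2, v5, v6, v7, v8, v9, v10

Start at v2.
Its neighbours: v1.
Then their neighbours: v7, v9.
Then next layer: v10.
Then next layer: v8.
Then next layer: v5.
Then next layer: v6.
Then next layer: v0.
Nothing further is reachable.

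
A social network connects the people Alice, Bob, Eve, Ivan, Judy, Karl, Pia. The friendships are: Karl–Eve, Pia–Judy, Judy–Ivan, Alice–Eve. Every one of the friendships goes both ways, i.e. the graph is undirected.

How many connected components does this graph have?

3

From Alice: component {Alice, Eve, Karl}.
From Bob: component {Bob}.
From Ivan: component {Ivan, Judy, Pia}.
That's 3 components.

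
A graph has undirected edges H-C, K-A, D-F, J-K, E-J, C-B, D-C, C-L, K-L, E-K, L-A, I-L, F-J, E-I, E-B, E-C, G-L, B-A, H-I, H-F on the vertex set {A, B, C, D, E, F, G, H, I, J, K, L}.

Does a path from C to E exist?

Explore from C.
Distance 1: reach B, D, E, H, L.
Found E.

Yes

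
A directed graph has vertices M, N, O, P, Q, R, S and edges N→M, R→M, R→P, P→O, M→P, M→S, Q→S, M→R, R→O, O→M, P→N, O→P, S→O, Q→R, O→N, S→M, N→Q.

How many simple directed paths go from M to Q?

M→P→N→Q
M→P→O→N→Q
M→R→O→N→Q
M→R→O→P→N→Q
M→R→P→N→Q
M→R→P→O→N→Q
M→S→O→N→Q
M→S→O→P→N→Q

8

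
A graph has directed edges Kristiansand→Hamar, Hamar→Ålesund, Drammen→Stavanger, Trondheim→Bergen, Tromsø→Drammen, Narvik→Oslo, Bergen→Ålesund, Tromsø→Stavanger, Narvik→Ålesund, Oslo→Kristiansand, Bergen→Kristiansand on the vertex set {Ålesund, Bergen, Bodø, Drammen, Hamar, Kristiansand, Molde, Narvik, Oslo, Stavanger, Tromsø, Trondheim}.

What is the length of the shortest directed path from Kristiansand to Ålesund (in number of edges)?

Distance 0: Kristiansand.
Distance 1: Hamar.
Distance 2: Ålesund — contains Ålesund.

2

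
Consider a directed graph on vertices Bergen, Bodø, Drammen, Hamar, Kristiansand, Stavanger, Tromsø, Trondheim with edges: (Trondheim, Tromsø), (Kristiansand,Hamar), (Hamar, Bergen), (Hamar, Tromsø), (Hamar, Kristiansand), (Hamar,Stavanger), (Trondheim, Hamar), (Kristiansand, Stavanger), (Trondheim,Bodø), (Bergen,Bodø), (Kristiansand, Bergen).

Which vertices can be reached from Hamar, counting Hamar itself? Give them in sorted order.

Start at Hamar.
Its neighbours: Bergen, Kristiansand, Stavanger, Tromsø.
Then their neighbours: Bodø.
Nothing further is reachable.

Bergen, Bodø, Hamar, Kristiansand, Stavanger, Tromsø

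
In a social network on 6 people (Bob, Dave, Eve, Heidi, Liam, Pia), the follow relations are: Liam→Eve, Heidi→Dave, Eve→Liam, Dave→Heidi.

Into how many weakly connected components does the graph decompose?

From Bob: component {Bob}.
From Dave: component {Dave, Heidi}.
From Eve: component {Eve, Liam}.
From Pia: component {Pia}.
That's 4 components.

4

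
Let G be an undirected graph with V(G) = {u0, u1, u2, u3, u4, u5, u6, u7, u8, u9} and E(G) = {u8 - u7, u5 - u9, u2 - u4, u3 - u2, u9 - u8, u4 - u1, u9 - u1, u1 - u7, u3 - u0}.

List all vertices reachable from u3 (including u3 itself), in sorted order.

Start at u3.
Its neighbours: u0, u2.
Then their neighbours: u4.
Then next layer: u1.
Then next layer: u7, u9.
Then next layer: u5, u8.
Nothing further is reachable.

u0, u1, u2, u3, u4, u5, u7, u8, u9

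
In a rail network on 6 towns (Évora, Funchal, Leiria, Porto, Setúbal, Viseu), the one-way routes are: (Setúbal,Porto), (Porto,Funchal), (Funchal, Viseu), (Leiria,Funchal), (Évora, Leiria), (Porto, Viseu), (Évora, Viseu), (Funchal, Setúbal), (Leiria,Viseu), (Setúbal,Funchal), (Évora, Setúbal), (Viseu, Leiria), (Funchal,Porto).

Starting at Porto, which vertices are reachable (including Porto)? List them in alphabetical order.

Funchal, Leiria, Porto, Setúbal, Viseu

Start at Porto.
Its neighbours: Funchal, Viseu.
Then their neighbours: Leiria, Setúbal.
Nothing further is reachable.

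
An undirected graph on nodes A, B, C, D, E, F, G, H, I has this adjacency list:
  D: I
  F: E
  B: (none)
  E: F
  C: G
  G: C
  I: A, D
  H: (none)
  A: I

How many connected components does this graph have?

From A: component {A, D, I}.
From B: component {B}.
From C: component {C, G}.
From E: component {E, F}.
From H: component {H}.
That's 5 components.

5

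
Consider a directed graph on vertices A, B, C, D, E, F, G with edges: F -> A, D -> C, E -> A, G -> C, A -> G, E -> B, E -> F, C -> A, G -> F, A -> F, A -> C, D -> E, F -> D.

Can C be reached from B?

No

B has no outgoing edges, so nothing is reachable from it.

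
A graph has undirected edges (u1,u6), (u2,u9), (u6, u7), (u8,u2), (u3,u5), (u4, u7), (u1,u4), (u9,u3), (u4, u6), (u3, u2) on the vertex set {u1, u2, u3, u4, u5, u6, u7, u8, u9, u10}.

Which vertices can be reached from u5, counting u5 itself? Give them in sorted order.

Start at u5.
Its neighbours: u3.
Then their neighbours: u2, u9.
Then next layer: u8.
Nothing further is reachable.

u2, u3, u5, u8, u9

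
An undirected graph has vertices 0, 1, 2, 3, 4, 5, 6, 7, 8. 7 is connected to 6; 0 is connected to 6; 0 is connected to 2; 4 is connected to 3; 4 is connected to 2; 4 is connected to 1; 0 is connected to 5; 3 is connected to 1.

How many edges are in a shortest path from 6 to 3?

Distance 0: 6.
Distance 1: 0, 7.
Distance 2: 2, 5.
Distance 3: 4.
Distance 4: 1, 3 — contains 3.

4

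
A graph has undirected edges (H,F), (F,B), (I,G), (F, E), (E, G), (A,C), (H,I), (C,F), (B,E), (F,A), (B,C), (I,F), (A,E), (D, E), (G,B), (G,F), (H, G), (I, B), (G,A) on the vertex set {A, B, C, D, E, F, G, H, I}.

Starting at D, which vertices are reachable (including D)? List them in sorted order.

A, B, C, D, E, F, G, H, I

Start at D.
Its neighbours: E.
Then their neighbours: A, B, F, G.
Then next layer: C, H, I.
Every vertex is now reached.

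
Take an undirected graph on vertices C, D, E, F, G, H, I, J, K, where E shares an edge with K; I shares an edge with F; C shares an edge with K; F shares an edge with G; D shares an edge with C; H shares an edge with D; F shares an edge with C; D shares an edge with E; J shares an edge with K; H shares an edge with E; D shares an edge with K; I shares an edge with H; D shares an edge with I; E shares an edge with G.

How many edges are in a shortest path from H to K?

Distance 0: H.
Distance 1: D, E, I.
Distance 2: C, F, G, K — contains K.

2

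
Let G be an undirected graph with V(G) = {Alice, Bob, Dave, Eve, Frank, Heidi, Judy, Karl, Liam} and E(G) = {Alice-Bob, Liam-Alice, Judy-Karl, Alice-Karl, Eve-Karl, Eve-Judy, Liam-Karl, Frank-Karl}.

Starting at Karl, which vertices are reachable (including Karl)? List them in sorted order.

Start at Karl.
Its neighbours: Alice, Eve, Frank, Judy, Liam.
Then their neighbours: Bob.
Nothing further is reachable.

Alice, Bob, Eve, Frank, Judy, Karl, Liam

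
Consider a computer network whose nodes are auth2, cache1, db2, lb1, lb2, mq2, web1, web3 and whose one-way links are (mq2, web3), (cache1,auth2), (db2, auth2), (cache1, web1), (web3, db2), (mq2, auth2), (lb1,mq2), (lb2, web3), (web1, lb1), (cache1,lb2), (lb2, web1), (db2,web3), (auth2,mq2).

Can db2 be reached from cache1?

Yes

Explore from cache1.
Distance 1: reach auth2, lb2, web1.
Distance 2: reach lb1, mq2, web3.
Distance 3: reach db2.
Found db2.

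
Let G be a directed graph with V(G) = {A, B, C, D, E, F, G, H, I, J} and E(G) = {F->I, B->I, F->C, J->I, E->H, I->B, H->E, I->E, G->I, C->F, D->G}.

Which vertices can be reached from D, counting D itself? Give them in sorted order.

Start at D.
Its neighbours: G.
Then their neighbours: I.
Then next layer: B, E.
Then next layer: H.
Nothing further is reachable.

B, D, E, G, H, I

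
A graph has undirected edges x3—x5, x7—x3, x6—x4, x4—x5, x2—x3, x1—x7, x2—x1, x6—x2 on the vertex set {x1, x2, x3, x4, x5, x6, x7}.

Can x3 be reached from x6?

Yes

Explore from x6.
Distance 1: reach x2, x4.
Distance 2: reach x1, x3, x5.
Found x3.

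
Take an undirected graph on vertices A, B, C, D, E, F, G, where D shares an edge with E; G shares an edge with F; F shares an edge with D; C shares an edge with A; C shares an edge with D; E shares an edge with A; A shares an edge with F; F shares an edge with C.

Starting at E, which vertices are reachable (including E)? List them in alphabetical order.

A, C, D, E, F, G

Start at E.
Its neighbours: A, D.
Then their neighbours: C, F.
Then next layer: G.
Nothing further is reachable.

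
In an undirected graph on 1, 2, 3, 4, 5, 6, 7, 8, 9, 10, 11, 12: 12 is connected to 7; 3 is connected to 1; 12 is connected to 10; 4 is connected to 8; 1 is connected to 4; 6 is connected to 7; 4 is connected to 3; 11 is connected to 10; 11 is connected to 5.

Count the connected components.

4

From 1: component {1, 3, 4, 8}.
From 2: component {2}.
From 5: component {5, 6, 7, 10, 11, 12}.
From 9: component {9}.
That's 4 components.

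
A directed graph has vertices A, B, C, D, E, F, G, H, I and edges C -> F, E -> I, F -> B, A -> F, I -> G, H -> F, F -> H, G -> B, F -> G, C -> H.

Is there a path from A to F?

Explore from A.
Distance 1: reach F.
Found F.

Yes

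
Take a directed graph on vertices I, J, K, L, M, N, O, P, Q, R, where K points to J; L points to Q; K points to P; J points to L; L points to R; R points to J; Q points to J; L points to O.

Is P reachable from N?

No

N has no outgoing edges, so nothing is reachable from it.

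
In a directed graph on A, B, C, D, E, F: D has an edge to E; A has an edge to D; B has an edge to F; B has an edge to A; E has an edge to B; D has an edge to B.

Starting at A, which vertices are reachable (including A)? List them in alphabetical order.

Start at A.
Its neighbours: D.
Then their neighbours: B, E.
Then next layer: F.
Nothing further is reachable.

A, B, D, E, F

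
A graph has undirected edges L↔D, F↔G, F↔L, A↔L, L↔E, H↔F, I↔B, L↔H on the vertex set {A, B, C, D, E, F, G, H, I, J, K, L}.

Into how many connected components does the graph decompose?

5

From A: component {A, D, E, F, G, H, L}.
From B: component {B, I}.
From C: component {C}.
From J: component {J}.
From K: component {K}.
That's 5 components.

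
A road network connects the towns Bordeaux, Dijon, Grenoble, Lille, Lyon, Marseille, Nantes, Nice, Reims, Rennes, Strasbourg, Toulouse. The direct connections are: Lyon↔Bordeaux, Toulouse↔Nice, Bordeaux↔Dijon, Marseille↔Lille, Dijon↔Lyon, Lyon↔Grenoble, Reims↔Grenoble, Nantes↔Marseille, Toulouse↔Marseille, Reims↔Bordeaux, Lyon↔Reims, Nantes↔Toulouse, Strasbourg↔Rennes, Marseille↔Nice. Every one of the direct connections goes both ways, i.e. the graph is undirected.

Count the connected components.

3

From Bordeaux: component {Bordeaux, Dijon, Grenoble, Lyon, Reims}.
From Lille: component {Lille, Marseille, Nantes, Nice, Toulouse}.
From Rennes: component {Rennes, Strasbourg}.
That's 3 components.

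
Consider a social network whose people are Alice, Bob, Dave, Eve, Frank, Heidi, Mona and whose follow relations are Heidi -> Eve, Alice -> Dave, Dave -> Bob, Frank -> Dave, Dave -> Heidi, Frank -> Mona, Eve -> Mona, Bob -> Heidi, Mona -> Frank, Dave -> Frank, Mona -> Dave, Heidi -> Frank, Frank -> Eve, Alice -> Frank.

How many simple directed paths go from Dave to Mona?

8

Dave→Bob→Heidi→Eve→Mona
Dave→Bob→Heidi→Frank→Eve→Mona
Dave→Bob→Heidi→Frank→Mona
Dave→Frank→Eve→Mona
Dave→Frank→Mona
Dave→Heidi→Eve→Mona
Dave→Heidi→Frank→Eve→Mona
Dave→Heidi→Frank→Mona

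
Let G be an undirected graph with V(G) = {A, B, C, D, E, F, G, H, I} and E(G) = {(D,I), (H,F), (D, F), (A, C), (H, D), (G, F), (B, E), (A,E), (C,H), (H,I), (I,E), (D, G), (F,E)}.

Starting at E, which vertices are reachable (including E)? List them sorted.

Start at E.
Its neighbours: A, B, F, I.
Then their neighbours: C, D, G, H.
Every vertex is now reached.

A, B, C, D, E, F, G, H, I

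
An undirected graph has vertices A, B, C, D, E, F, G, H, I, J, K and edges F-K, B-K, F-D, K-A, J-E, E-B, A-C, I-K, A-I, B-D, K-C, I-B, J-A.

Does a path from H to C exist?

H has no edges, so nothing is reachable from it.

No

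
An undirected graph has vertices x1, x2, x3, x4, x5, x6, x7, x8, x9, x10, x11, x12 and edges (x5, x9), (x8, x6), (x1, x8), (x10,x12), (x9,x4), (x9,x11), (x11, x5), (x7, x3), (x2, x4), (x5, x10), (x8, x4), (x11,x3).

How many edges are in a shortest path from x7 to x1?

Distance 0: x7.
Distance 1: x3.
Distance 2: x11.
Distance 3: x5, x9.
Distance 4: x4, x10.
Distance 5: x2, x8, x12.
Distance 6: x1, x6 — contains x1.

6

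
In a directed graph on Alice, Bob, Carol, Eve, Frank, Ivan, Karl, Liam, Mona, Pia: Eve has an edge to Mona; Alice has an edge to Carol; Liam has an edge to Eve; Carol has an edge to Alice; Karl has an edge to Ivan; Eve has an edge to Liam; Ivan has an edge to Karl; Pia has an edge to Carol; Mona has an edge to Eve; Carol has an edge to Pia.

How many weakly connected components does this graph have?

5

From Alice: component {Alice, Carol, Pia}.
From Bob: component {Bob}.
From Eve: component {Eve, Liam, Mona}.
From Frank: component {Frank}.
From Ivan: component {Ivan, Karl}.
That's 5 components.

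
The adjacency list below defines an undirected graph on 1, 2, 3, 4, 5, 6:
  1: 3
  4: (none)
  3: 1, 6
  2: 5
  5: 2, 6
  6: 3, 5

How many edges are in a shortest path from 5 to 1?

3

Distance 0: 5.
Distance 1: 2, 6.
Distance 2: 3.
Distance 3: 1 — contains 1.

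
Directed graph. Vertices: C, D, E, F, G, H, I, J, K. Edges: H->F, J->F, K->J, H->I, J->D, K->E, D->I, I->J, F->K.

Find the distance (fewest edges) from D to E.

Distance 0: D.
Distance 1: I.
Distance 2: J.
Distance 3: F.
Distance 4: K.
Distance 5: E — contains E.

5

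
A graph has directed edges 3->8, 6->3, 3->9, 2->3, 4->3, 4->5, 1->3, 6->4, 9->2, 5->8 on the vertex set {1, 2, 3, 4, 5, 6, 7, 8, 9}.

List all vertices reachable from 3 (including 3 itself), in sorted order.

2, 3, 8, 9

Start at 3.
Its neighbours: 8, 9.
Then their neighbours: 2.
Nothing further is reachable.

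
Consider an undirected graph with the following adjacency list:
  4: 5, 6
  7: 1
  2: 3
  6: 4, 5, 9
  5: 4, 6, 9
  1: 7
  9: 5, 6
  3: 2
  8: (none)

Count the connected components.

From 1: component {1, 7}.
From 2: component {2, 3}.
From 4: component {4, 5, 6, 9}.
From 8: component {8}.
That's 4 components.

4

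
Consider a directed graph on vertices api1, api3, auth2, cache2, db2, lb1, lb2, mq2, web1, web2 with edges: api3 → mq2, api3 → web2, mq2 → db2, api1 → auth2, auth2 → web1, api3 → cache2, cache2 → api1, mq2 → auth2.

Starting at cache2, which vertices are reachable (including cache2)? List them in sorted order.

api1, auth2, cache2, web1

Start at cache2.
Its neighbours: api1.
Then their neighbours: auth2.
Then next layer: web1.
Nothing further is reachable.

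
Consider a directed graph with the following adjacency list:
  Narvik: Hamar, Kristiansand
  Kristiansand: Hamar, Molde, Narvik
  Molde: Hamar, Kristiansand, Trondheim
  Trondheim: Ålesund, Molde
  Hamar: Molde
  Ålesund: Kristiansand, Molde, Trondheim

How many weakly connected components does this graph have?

1

From Ålesund: component {Ålesund, Hamar, Kristiansand, Molde, Narvik, Trondheim}.
That's 1 component.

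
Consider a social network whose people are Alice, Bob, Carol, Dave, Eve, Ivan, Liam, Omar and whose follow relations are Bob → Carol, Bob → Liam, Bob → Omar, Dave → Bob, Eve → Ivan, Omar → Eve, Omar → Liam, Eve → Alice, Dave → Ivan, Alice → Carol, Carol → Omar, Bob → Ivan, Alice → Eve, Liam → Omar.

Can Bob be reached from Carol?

No

Explore from Carol.
Distance 1: reach Omar.
Distance 2: reach Eve, Liam.
Distance 3: reach Alice, Ivan.
The search from Carol is exhausted; no directed path reaches Bob.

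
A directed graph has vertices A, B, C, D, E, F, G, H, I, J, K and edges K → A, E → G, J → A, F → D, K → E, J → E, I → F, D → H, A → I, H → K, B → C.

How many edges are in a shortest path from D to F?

Distance 0: D.
Distance 1: H.
Distance 2: K.
Distance 3: A, E.
Distance 4: G, I.
Distance 5: F — contains F.

5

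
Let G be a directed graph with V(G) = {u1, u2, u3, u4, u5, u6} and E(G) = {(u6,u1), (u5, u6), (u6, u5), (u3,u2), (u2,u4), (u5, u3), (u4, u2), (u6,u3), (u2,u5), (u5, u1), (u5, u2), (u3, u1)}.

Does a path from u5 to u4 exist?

Yes

Explore from u5.
Distance 1: reach u1, u2, u3, u6.
Distance 2: reach u4.
Found u4.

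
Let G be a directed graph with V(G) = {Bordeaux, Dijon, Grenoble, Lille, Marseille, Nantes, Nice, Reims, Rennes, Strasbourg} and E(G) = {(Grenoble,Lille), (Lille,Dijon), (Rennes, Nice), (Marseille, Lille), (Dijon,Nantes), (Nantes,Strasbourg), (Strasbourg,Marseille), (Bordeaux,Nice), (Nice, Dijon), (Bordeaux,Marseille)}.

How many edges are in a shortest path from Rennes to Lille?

Distance 0: Rennes.
Distance 1: Nice.
Distance 2: Dijon.
Distance 3: Nantes.
Distance 4: Strasbourg.
Distance 5: Marseille.
Distance 6: Lille — contains Lille.

6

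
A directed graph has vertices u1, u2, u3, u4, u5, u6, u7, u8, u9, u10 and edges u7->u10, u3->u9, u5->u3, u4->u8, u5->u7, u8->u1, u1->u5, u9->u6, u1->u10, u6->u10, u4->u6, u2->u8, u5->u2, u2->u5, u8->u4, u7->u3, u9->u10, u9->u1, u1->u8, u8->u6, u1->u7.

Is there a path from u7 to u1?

Explore from u7.
Distance 1: reach u3, u10.
Distance 2: reach u9.
Distance 3: reach u1, u6.
Found u1.

Yes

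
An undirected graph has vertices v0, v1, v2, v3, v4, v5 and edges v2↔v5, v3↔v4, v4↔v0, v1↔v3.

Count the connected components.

From v0: component {v0, v1, v3, v4}.
From v2: component {v2, v5}.
That's 2 components.

2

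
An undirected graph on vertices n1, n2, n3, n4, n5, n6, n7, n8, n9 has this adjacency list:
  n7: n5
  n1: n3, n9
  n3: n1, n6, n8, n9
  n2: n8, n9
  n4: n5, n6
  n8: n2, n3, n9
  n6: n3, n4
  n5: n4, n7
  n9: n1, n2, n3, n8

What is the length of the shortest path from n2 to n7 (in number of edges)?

Distance 0: n2.
Distance 1: n8, n9.
Distance 2: n1, n3.
Distance 3: n6.
Distance 4: n4.
Distance 5: n5.
Distance 6: n7 — contains n7.

6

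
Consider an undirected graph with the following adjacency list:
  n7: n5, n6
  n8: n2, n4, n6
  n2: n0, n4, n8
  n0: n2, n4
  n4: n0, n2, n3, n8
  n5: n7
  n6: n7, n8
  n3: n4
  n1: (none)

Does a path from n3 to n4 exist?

Yes

Explore from n3.
Distance 1: reach n4.
Found n4.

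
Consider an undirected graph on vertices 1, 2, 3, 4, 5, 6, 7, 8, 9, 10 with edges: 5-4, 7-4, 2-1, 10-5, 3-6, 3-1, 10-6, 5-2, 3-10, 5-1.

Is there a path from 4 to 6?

Explore from 4.
Distance 1: reach 5, 7.
Distance 2: reach 1, 2, 10.
Distance 3: reach 3, 6.
Found 6.

Yes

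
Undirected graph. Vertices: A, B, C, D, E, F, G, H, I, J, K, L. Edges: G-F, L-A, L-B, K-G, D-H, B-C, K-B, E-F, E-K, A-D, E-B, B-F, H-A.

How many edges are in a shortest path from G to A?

Distance 0: G.
Distance 1: F, K.
Distance 2: B, E.
Distance 3: C, L.
Distance 4: A — contains A.

4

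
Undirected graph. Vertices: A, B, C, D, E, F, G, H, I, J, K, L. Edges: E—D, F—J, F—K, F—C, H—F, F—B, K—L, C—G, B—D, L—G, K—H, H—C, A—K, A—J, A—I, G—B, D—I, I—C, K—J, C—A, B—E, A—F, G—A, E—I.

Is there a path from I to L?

Yes

Explore from I.
Distance 1: reach A, C, D, E.
Distance 2: reach B, F, G, H, J, K.
Distance 3: reach L.
Found L.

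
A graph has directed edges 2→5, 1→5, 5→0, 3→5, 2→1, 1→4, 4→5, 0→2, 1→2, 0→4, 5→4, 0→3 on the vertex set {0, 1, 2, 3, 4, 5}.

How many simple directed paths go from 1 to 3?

1→2→5→0→3
1→4→5→0→3
1→5→0→3

3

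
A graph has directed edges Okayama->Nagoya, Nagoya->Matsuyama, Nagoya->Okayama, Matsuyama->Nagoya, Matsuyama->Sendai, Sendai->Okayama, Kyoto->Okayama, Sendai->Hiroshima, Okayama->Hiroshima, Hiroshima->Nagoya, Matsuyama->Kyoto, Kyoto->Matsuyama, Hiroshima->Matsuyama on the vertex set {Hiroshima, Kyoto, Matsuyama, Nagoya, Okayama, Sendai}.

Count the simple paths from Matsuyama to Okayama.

Matsuyama→Kyoto→Okayama
Matsuyama→Nagoya→Okayama
Matsuyama→Sendai→Hiroshima→Nagoya→Okayama
Matsuyama→Sendai→Okayama

4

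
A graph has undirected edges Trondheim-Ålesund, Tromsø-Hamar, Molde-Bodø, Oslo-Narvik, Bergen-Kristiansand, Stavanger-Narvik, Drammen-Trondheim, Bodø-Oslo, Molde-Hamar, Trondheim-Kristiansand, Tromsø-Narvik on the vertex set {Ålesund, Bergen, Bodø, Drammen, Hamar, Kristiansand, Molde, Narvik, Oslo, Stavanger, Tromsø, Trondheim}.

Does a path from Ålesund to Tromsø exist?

Explore from Ålesund.
Distance 1: reach Trondheim.
Distance 2: reach Drammen, Kristiansand.
Distance 3: reach Bergen.
The search is exhausted without reaching Tromsø; it lies in a different component.

No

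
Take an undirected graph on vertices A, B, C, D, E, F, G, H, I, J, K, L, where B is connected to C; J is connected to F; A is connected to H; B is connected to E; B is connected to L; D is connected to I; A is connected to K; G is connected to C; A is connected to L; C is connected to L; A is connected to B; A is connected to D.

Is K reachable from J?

No

Explore from J.
Distance 1: reach F.
The search is exhausted without reaching K; it lies in a different component.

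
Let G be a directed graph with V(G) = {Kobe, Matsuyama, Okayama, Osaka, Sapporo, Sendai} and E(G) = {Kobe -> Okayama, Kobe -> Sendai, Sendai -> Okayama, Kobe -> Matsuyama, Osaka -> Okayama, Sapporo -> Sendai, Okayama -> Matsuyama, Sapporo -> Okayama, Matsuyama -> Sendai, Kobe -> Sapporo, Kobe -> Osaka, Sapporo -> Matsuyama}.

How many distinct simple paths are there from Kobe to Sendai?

Kobe→Matsuyama→Sendai
Kobe→Okayama→Matsuyama→Sendai
Kobe→Osaka→Okayama→Matsuyama→Sendai
Kobe→Sapporo→Matsuyama→Sendai
Kobe→Sapporo→Okayama→Matsuyama→Sendai
Kobe→Sapporo→Sendai
Kobe→Sendai

7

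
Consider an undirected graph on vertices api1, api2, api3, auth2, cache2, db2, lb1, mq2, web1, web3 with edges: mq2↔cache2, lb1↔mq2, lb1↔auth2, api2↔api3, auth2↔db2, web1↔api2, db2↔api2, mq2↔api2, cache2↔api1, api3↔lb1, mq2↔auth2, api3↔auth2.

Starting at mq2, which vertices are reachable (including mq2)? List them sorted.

api1, api2, api3, auth2, cache2, db2, lb1, mq2, web1

Start at mq2.
Its neighbours: api2, auth2, cache2, lb1.
Then their neighbours: api1, api3, db2, web1.
Nothing further is reachable.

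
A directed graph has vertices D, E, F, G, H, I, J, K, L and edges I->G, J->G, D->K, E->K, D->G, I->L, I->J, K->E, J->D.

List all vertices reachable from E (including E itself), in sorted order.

E, K

Start at E.
Its neighbours: K.
Nothing further is reachable.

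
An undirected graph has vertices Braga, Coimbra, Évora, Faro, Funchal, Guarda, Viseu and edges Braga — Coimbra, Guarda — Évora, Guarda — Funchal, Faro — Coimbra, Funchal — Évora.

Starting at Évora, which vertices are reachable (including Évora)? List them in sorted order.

Start at Évora.
Its neighbours: Funchal, Guarda.
Nothing further is reachable.

Évora, Funchal, Guarda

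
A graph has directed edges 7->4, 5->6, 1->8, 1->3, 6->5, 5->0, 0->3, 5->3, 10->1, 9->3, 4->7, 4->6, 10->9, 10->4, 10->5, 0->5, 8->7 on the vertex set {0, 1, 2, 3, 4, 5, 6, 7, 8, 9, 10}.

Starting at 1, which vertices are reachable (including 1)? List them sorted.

0, 1, 3, 4, 5, 6, 7, 8

Start at 1.
Its neighbours: 3, 8.
Then their neighbours: 7.
Then next layer: 4.
Then next layer: 6.
Then next layer: 5.
Then next layer: 0.
Nothing further is reachable.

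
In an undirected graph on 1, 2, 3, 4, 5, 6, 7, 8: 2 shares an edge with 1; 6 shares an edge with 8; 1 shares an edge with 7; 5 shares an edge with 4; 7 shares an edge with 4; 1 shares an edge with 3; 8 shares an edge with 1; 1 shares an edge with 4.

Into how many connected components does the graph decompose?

From 1: component {1, 2, 3, 4, 5, 6, 7, 8}.
That's 1 component.

1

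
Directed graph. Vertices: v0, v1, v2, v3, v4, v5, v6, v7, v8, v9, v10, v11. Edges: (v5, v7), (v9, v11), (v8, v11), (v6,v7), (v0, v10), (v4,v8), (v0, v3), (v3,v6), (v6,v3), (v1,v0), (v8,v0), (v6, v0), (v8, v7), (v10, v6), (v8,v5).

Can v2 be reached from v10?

Explore from v10.
Distance 1: reach v6.
Distance 2: reach v0, v3, v7.
The search from v10 is exhausted; no directed path reaches v2.

No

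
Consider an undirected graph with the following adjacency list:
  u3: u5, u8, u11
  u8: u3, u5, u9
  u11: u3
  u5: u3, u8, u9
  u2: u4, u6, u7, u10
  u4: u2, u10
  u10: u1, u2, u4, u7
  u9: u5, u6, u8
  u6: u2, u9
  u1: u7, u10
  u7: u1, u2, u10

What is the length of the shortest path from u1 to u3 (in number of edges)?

6

Distance 0: u1.
Distance 1: u7, u10.
Distance 2: u2, u4.
Distance 3: u6.
Distance 4: u9.
Distance 5: u5, u8.
Distance 6: u3 — contains u3.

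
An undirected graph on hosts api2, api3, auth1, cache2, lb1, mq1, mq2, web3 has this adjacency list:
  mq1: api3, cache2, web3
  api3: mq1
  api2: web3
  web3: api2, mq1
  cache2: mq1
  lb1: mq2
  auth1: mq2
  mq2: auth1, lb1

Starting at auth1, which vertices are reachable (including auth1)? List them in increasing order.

Start at auth1.
Its neighbours: mq2.
Then their neighbours: lb1.
Nothing further is reachable.

auth1, lb1, mq2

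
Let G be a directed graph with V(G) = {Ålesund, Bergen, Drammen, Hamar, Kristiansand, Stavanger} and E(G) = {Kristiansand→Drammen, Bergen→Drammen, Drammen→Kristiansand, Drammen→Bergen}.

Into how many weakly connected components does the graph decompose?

From Ålesund: component {Ålesund}.
From Bergen: component {Bergen, Drammen, Kristiansand}.
From Hamar: component {Hamar}.
From Stavanger: component {Stavanger}.
That's 4 components.

4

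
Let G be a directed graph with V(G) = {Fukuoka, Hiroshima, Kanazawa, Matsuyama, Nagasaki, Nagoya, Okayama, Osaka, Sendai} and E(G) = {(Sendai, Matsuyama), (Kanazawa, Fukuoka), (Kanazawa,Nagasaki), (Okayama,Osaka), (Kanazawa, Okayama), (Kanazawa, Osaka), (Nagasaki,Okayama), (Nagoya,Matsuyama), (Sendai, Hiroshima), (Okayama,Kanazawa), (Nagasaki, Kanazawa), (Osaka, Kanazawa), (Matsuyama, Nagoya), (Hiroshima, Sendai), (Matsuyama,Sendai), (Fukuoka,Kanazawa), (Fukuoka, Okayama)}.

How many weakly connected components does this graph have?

2

From Fukuoka: component {Fukuoka, Kanazawa, Nagasaki, Okayama, Osaka}.
From Hiroshima: component {Hiroshima, Matsuyama, Nagoya, Sendai}.
That's 2 components.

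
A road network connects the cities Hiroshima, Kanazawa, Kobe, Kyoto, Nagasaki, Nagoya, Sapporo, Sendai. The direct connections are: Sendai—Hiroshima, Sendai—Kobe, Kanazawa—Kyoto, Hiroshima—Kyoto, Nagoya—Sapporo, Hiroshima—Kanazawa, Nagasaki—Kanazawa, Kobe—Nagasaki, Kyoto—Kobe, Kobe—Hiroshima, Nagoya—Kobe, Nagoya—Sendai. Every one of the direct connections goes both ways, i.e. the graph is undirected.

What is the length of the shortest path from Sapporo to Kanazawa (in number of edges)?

Distance 0: Sapporo.
Distance 1: Nagoya.
Distance 2: Kobe, Sendai.
Distance 3: Hiroshima, Kyoto, Nagasaki.
Distance 4: Kanazawa — contains Kanazawa.

4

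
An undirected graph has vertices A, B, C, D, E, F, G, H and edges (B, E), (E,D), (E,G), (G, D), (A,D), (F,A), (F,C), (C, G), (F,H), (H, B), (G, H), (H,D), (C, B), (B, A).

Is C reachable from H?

Explore from H.
Distance 1: reach B, D, F, G.
Distance 2: reach A, C, E.
Found C.

Yes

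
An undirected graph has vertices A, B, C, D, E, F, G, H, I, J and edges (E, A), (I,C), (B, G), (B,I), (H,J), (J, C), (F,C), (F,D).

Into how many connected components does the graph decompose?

2

From A: component {A, E}.
From B: component {B, C, D, F, G, H, I, J}.
That's 2 components.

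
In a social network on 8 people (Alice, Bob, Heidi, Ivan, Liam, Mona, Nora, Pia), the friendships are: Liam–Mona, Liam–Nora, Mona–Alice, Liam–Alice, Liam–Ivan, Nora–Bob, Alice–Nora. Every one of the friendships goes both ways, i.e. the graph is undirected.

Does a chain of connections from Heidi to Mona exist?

No

Heidi has no edges, so nothing is reachable from it.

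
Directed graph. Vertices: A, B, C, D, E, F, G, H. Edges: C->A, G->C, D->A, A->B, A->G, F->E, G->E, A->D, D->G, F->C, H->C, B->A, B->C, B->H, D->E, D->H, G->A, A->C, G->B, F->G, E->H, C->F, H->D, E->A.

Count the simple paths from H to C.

16

H→C
H→D→A→B→C
H→D→A→C
H→D→A→G→B→C
H→D→A→G→C
H→D→E→A→B→C
H→D→E→A→C
H→D→E→A→G→B→C
... and 8 more.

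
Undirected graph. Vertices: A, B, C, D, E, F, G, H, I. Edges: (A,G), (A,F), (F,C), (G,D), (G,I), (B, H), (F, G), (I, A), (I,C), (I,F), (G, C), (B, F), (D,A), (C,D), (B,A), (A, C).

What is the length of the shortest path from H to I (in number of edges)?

3

Distance 0: H.
Distance 1: B.
Distance 2: A, F.
Distance 3: C, D, G, I — contains I.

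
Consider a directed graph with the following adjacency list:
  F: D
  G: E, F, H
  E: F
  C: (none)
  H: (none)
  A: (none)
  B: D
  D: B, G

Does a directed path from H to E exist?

No

H has no outgoing edges, so nothing is reachable from it.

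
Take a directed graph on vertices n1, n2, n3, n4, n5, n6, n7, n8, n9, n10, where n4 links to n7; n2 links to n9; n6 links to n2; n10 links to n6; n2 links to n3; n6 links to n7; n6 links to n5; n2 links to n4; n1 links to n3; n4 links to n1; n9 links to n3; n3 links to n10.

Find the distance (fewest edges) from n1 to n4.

Distance 0: n1.
Distance 1: n3.
Distance 2: n10.
Distance 3: n6.
Distance 4: n2, n5, n7.
Distance 5: n4, n9 — contains n4.

5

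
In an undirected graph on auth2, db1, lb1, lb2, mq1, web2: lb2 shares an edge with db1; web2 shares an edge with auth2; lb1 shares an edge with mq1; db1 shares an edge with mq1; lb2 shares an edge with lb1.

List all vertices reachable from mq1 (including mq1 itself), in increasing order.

db1, lb1, lb2, mq1

Start at mq1.
Its neighbours: db1, lb1.
Then their neighbours: lb2.
Nothing further is reachable.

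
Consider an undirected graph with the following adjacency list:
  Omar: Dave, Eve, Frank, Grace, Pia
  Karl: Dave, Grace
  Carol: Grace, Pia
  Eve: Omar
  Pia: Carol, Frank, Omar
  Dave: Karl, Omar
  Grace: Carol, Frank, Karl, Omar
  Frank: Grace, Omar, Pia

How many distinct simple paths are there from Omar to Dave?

Omar–Dave
Omar–Frank–Grace–Karl–Dave
Omar–Frank–Pia–Carol–Grace–Karl–Dave
Omar–Grace–Karl–Dave
Omar–Pia–Carol–Grace–Karl–Dave
Omar–Pia–Frank–Grace–Karl–Dave

6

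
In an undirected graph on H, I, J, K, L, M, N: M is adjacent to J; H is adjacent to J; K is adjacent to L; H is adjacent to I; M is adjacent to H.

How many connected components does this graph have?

From H: component {H, I, J, M}.
From K: component {K, L}.
From N: component {N}.
That's 3 components.

3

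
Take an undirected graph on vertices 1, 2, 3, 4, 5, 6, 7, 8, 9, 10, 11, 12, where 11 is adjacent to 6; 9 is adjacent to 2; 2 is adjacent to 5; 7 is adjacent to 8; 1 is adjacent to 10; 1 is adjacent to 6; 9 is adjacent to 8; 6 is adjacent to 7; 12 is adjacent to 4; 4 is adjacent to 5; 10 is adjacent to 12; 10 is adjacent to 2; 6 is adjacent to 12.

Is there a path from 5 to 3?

Explore from 5.
Distance 1: reach 2, 4.
Distance 2: reach 9, 10, 12.
Distance 3: reach 1, 6, 8.
Distance 4: reach 7, 11.
The search is exhausted without reaching 3; it lies in a different component.

No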